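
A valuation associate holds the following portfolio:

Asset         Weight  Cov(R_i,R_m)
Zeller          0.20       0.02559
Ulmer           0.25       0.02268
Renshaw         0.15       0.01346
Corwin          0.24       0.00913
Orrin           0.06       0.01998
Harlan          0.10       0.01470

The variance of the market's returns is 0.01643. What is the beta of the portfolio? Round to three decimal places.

β_Zeller = 0.02559 / 0.01643 = 1.5575
β_Ulmer = 0.02268 / 0.01643 = 1.3804
β_Renshaw = 0.01346 / 0.01643 = 0.8192
β_Corwin = 0.00913 / 0.01643 = 0.5557
β_Orrin = 0.01998 / 0.01643 = 1.2161
β_Harlan = 0.01470 / 0.01643 = 0.8947
β_P = Σ w_i β_i = 0.20×1.5575 + 0.25×1.3804 + 0.15×0.8192 + 0.24×0.5557 + 0.06×1.2161 + 0.10×0.8947 = 1.0753

1.075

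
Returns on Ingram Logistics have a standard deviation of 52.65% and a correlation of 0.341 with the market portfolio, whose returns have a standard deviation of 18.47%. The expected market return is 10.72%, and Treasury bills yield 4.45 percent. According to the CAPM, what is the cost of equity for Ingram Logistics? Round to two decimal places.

10.54%

β = ρ × σ_i / σ_m = 0.341 × 52.65% / 18.47% = 0.9720
MRP = 10.72% − 4.45% = 6.27%
E(R) = 4.45% + 0.9720 × 6.27% = 10.54%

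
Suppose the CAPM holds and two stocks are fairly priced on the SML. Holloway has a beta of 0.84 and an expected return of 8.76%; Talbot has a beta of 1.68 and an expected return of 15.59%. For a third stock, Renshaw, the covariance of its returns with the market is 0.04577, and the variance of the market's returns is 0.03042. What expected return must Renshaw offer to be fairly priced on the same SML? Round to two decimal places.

MRP = (15.59% − 8.76%) / (1.68 − 0.84) = 8.1310%
R_f = 8.76% − 0.84 × 8.1310% = 1.9300%
β_Renshaw = Cov / Var(R_m) = 0.04577 / 0.03042 = 1.5046
E(R_Renshaw) = R_f + β × MRP = 1.9300% + 1.5046 × 8.1310% = 14.16%

14.16%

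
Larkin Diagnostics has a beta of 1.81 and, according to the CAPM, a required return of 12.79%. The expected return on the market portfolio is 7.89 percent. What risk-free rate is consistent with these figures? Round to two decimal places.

E(R) = R_f + β(E(R_m) − R_f) = R_f(1 − β) + β·E(R_m)
12.79% = R_f × (1 − 1.81) + 1.81 × 7.89%
12.79% = R_f × -0.81 + 14.2809%
R_f = (12.79% − 14.2809%) / -0.81 = 1.84%

1.84%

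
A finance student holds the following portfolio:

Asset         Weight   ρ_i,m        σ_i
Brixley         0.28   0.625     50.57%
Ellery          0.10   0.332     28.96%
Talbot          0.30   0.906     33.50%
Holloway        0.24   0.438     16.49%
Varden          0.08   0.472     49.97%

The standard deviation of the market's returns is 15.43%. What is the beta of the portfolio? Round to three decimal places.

1.461

β_Brixley = 0.625 × 50.57% / 15.43% = 2.0484
β_Ellery = 0.332 × 28.96% / 15.43% = 0.6231
β_Talbot = 0.906 × 33.50% / 15.43% = 1.9670
β_Holloway = 0.438 × 16.49% / 15.43% = 0.4681
β_Varden = 0.472 × 49.97% / 15.43% = 1.5286
β_P = Σ w_i β_i = 0.28×2.0484 + 0.10×0.6231 + 0.30×1.9670 + 0.24×0.4681 + 0.08×1.5286 = 1.4606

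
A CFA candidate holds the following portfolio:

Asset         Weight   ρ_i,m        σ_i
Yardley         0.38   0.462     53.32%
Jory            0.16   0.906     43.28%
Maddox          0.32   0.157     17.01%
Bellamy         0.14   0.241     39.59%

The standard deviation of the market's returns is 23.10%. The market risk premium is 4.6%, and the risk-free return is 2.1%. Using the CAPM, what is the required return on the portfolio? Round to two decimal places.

β_Yardley = 0.462 × 53.32% / 23.10% = 1.0664
β_Jory = 0.906 × 43.28% / 23.10% = 1.6975
β_Maddox = 0.157 × 17.01% / 23.10% = 0.1156
β_Bellamy = 0.241 × 39.59% / 23.10% = 0.4130
β_P = Σ w_i β_i = 0.38×1.0664 + 0.16×1.6975 + 0.32×0.1156 + 0.14×0.4130 = 0.7716
E(R_P) = R_f + β_P × MRP = 2.1% + 0.7716 × 4.6% = 5.65%

5.65%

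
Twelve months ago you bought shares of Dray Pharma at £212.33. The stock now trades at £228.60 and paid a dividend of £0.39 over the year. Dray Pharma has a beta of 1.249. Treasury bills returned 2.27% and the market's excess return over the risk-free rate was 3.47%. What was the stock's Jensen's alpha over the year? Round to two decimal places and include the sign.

Realised HPR = (P1 + D1 − P0) / P0 = (228.60 + 0.39 − 212.33) / 212.33 = 16.66 / 212.33 = 7.8463%
CAPM required = R_f + β·MRP = 2.27% + 1.249 × 3.47% = 6.60403%
α = realised − required = 7.8463% − 6.60403% = +1.24%

+1.24%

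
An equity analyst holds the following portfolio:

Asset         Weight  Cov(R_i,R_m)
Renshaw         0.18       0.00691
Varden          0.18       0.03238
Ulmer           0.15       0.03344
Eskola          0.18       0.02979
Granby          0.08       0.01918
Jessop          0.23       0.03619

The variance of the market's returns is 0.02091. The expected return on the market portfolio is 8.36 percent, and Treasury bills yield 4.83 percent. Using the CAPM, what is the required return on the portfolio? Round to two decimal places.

9.44%

β_Renshaw = 0.00691 / 0.02091 = 0.3305
β_Varden = 0.03238 / 0.02091 = 1.5485
β_Ulmer = 0.03344 / 0.02091 = 1.5992
β_Eskola = 0.02979 / 0.02091 = 1.4247
β_Granby = 0.01918 / 0.02091 = 0.9173
β_Jessop = 0.03619 / 0.02091 = 1.7308
β_P = Σ w_i β_i = 0.18×0.3305 + 0.18×1.5485 + 0.15×1.5992 + 0.18×1.4247 + 0.08×0.9173 + 0.23×1.7308 = 1.3060
MRP = 8.36% − 4.83% = 3.53%
E(R_P) = R_f + β_P × MRP = 4.83% + 1.3060 × 3.53% = 9.44%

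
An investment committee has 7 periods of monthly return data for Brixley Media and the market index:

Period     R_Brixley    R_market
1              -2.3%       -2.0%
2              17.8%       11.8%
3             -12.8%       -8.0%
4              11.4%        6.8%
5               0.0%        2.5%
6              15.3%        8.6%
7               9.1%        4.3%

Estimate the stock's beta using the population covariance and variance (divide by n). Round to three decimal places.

1.605

Mean R_i = (-2.3 + 17.8 − 12.8 + 11.4 + 0.0 + 15.3 + 9.1) / 7 = 5.5000%
Mean R_m = (-2.0 + 11.8 − 8.0 + 6.8 + 2.5 + 8.6 + 4.3) / 7 = 3.4286%
Σ(R_i − R̄_i)(R_m − R̄_m) = 433.2700  ⇒  Cov = 433.2700 / 7 = 61.8957
Σ(R_m − R̄_m)² = 269.8943  ⇒  Var(R_m) = 269.8943 / 7 = 38.5563
β = Cov / Var(R_m) = 61.8957 / 38.5563 = 1.6053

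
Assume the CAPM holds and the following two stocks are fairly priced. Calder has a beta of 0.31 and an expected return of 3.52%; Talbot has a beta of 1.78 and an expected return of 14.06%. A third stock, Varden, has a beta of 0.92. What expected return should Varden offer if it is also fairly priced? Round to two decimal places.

7.89%

MRP (SML slope) = (14.06% − 3.52%) / (1.78 − 0.31) = 10.54% / 1.47 = 7.1701%
R_f (intercept) = 3.52% − 0.31 × 7.1701% = 1.2973%
E(R_Varden) = R_f + β × MRP = 1.2973% + 0.92 × 7.1701% = 7.89%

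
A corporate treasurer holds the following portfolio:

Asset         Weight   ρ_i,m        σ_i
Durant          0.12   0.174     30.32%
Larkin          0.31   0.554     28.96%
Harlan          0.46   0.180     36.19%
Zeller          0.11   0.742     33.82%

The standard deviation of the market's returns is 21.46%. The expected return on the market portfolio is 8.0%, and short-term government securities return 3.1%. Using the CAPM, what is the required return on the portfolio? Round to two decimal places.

β_Durant = 0.174 × 30.32% / 21.46% = 0.2458
β_Larkin = 0.554 × 28.96% / 21.46% = 0.7476
β_Harlan = 0.180 × 36.19% / 21.46% = 0.3036
β_Zeller = 0.742 × 33.82% / 21.46% = 1.1694
β_P = Σ w_i β_i = 0.12×0.2458 + 0.31×0.7476 + 0.46×0.3036 + 0.11×1.1694 = 0.5295
MRP = 8.0% − 3.1% = 4.90%
E(R_P) = R_f + β_P × MRP = 3.1% + 0.5295 × 4.9% = 5.69%

5.69%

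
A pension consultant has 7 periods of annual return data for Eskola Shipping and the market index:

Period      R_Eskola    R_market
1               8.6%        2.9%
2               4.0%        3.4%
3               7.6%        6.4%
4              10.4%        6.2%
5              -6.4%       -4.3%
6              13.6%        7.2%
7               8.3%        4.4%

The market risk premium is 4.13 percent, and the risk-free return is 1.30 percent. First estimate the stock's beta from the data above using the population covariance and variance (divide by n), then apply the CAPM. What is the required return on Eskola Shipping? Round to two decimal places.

Mean R_i = (8.6 + 4.0 + 7.6 + 10.4 − 6.4 + 13.6 + 8.3) / 7 = 6.5857%
Mean R_m = (2.9 + 3.4 + 6.4 + 6.2 − 4.3 + 7.2 + 4.4) / 7 = 3.7429%
Σ(R_i − R̄_i)(R_m − R̄_m) = 141.0743  ⇒  Cov = 141.0743 / 7 = 20.1535
Σ(R_m − R̄_m)² = 90.9971  ⇒  Var(R_m) = 90.9971 / 7 = 12.9996
β = Cov / Var(R_m) = 20.1535 / 12.9996 = 1.5503
E(R) = R_f + β × MRP = 1.30% + 1.5503 × 4.13% = 7.70%

7.70%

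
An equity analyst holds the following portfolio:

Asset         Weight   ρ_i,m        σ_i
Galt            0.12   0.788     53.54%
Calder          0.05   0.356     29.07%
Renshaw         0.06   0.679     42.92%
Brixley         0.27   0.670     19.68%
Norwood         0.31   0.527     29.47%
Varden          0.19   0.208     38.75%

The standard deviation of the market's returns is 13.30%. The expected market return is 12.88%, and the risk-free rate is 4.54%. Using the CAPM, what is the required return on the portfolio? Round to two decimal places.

15.35%

β_Galt = 0.788 × 53.54% / 13.30% = 3.1721
β_Calder = 0.356 × 29.07% / 13.30% = 0.7781
β_Renshaw = 0.679 × 42.92% / 13.30% = 2.1912
β_Brixley = 0.670 × 19.68% / 13.30% = 0.9914
β_Norwood = 0.527 × 29.47% / 13.30% = 1.1677
β_Varden = 0.208 × 38.75% / 13.30% = 0.6060
β_P = Σ w_i β_i = 0.12×3.1721 + 0.05×0.7781 + 0.06×2.1912 + 0.27×0.9914 + 0.31×1.1677 + 0.19×0.6060 = 1.2958
MRP = 12.88% − 4.54% = 8.34%
E(R_P) = R_f + β_P × MRP = 4.54% + 1.2958 × 8.34% = 15.35%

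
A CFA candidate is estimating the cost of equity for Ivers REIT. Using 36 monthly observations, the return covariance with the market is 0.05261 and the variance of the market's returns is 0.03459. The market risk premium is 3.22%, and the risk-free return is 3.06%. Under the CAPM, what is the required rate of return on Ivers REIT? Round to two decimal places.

β = Cov(R_i, R_m) / Var(R_m) = 0.05261 / 0.03459 = 1.5210
E(R) = R_f + β × MRP = 3.06% + 1.5210 × 3.22% = 7.96%

7.96%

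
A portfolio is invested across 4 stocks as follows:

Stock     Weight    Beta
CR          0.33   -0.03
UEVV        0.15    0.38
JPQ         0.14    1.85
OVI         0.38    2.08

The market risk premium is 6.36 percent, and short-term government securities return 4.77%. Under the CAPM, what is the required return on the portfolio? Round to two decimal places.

β_P = Σ w_i β_i = 0.33×-0.03 + 0.15×0.38 + 0.14×1.85 + 0.38×2.08 = 1.0965
E(R_P) = R_f + β_P × MRP = 4.77% + 1.0965 × 6.36% = 11.74%

11.74%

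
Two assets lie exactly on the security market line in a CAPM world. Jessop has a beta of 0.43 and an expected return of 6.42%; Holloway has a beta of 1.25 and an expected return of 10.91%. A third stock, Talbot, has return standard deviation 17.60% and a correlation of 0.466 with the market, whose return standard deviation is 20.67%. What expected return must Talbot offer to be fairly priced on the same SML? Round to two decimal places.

MRP = (10.91% − 6.42%) / (1.25 − 0.43) = 5.4756%
R_f = 6.42% − 0.43 × 5.4756% = 4.0655%
β_Talbot = ρ·σ_i/σ_m = 0.466 × 17.60 / 20.67 = 0.3968
E(R_Talbot) = R_f + β × MRP = 4.0655% + 0.3968 × 5.4756% = 6.24%

6.24%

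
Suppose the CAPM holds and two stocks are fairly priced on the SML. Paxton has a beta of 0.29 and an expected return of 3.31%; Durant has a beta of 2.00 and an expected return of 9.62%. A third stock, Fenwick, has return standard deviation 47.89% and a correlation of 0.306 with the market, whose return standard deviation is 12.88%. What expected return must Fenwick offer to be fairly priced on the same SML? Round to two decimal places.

MRP = (9.62% − 3.31%) / (2.00 − 0.29) = 3.6901%
R_f = 3.31% − 0.29 × 3.6901% = 2.2399%
β_Fenwick = ρ·σ_i/σ_m = 0.306 × 47.89 / 12.88 = 1.1378
E(R_Fenwick) = R_f + β × MRP = 2.2399% + 1.1378 × 3.6901% = 6.44%

6.44%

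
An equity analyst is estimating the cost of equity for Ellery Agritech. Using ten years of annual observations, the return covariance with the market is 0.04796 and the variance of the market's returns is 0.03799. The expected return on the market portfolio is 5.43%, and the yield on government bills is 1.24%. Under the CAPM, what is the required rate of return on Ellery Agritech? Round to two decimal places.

6.53%

β = Cov(R_i, R_m) / Var(R_m) = 0.04796 / 0.03799 = 1.2624
MRP = 5.43% − 1.24% = 4.19%
E(R) = R_f + β × MRP = 1.24% + 1.2624 × 4.19% = 6.53%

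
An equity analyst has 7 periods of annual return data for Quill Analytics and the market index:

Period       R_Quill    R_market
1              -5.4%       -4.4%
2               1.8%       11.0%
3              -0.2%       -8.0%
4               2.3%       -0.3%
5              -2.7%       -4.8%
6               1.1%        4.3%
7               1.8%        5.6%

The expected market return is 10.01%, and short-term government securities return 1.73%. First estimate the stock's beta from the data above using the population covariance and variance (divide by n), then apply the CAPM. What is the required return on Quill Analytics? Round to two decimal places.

3.92%

Mean R_i = (-5.4 + 1.8 − 0.2 + 2.3 − 2.7 + 1.1 + 1.8) / 7 = -0.1857%
Mean R_m = (-4.4 + 11.0 − 8.0 − 0.3 − 4.8 + 4.3 + 5.6) / 7 = 0.4857%
Σ(R_i − R̄_i)(R_m − R̄_m) = 72.8714  ⇒  Cov = 72.8714 / 7 = 10.4102
Σ(R_m − R̄_m)² = 275.6886  ⇒  Var(R_m) = 275.6886 / 7 = 39.3841
β = Cov / Var(R_m) = 10.4102 / 39.3841 = 0.2643
MRP = 10.01% − 1.73% = 8.28%
E(R) = R_f + β × MRP = 1.73% + 0.2643 × 8.28% = 3.92%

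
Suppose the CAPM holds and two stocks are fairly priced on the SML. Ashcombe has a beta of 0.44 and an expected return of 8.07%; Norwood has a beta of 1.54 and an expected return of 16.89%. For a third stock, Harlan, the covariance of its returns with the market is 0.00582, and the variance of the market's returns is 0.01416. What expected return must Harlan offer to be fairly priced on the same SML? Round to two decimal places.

MRP = (16.89% − 8.07%) / (1.54 − 0.44) = 8.0182%
R_f = 8.07% − 0.44 × 8.0182% = 4.5420%
β_Harlan = Cov / Var(R_m) = 0.00582 / 0.01416 = 0.4110
E(R_Harlan) = R_f + β × MRP = 4.5420% + 0.4110 × 8.0182% = 7.84%

7.84%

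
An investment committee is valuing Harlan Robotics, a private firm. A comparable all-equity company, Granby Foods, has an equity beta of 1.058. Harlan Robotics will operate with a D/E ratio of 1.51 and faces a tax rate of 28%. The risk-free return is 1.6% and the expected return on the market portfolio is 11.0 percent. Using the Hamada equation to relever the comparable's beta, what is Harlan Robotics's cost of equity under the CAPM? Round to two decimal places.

22.36%

β_L = β_U × [1 + (1 − t)(D/E)] = 1.058 × [1 + (1 − 0.28) × 1.51]
    = 1.058 × [1 + 0.72 × 1.51] = 1.058 × 2.0872 = 2.2083
MRP = 11.0% − 1.6% = 9.40%
E(R) = R_f + β_L × MRP = 1.6% + 2.2083 × 9.4% = 22.36%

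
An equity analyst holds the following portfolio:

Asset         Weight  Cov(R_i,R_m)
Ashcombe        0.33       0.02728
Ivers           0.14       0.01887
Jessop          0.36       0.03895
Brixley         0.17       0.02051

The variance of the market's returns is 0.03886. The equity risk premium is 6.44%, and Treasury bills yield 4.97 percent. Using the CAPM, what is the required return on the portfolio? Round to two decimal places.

9.80%

β_Ashcombe = 0.02728 / 0.03886 = 0.7020
β_Ivers = 0.01887 / 0.03886 = 0.4856
β_Jessop = 0.03895 / 0.03886 = 1.0023
β_Brixley = 0.02051 / 0.03886 = 0.5278
β_P = Σ w_i β_i = 0.33×0.7020 + 0.14×0.4856 + 0.36×1.0023 + 0.17×0.5278 = 0.7502
E(R_P) = R_f + β_P × MRP = 4.97% + 0.7502 × 6.44% = 9.80%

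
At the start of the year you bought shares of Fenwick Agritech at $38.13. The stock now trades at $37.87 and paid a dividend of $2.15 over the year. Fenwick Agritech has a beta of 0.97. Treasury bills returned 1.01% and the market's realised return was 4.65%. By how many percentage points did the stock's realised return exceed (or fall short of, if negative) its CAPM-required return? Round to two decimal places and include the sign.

+0.42%

Realised HPR = (P1 + D1 − P0) / P0 = (37.87 + 2.15 − 38.13) / 38.13 = 1.89 / 38.13 = 4.9567%
MRP = 4.65% − 1.01% = 3.64%
CAPM required = R_f + β·MRP = 1.01% + 0.97 × 3.64% = 4.5408%
α = realised − required = 4.9567% − 4.5408% = +0.42%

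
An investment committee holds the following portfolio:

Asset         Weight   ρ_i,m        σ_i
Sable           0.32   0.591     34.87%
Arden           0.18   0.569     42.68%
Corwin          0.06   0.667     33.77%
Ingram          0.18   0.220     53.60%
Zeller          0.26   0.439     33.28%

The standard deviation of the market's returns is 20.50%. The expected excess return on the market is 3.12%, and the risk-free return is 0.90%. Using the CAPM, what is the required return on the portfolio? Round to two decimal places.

3.68%

β_Sable = 0.591 × 34.87% / 20.50% = 1.0053
β_Arden = 0.569 × 42.68% / 20.50% = 1.1846
β_Corwin = 0.667 × 33.77% / 20.50% = 1.0988
β_Ingram = 0.220 × 53.60% / 20.50% = 0.5752
β_Zeller = 0.439 × 33.28% / 20.50% = 0.7127
β_P = Σ w_i β_i = 0.32×1.0053 + 0.18×1.1846 + 0.06×1.0988 + 0.18×0.5752 + 0.26×0.7127 = 0.8897
E(R_P) = R_f + β_P × MRP = 0.90% + 0.8897 × 3.12% = 3.68%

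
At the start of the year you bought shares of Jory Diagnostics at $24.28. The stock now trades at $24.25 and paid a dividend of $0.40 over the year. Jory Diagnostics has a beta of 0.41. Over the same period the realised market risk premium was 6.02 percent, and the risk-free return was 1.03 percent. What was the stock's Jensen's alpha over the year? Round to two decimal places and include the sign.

Realised HPR = (P1 + D1 − P0) / P0 = (24.25 + 0.40 − 24.28) / 24.28 = 0.37 / 24.28 = 1.5239%
CAPM required = R_f + β·MRP = 1.03% + 0.41 × 6.02% = 3.4982%
α = realised − required = 1.5239% − 3.4982% = -1.97%

-1.97%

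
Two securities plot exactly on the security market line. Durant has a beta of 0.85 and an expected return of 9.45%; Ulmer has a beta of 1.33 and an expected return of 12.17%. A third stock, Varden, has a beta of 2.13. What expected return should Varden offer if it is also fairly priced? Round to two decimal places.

16.70%

MRP (SML slope) = (12.17% − 9.45%) / (1.33 − 0.85) = 2.72% / 0.48 = 5.6667%
R_f (intercept) = 9.45% − 0.85 × 5.6667% = 4.6333%
E(R_Varden) = R_f + β × MRP = 4.6333% + 2.13 × 5.6667% = 16.70%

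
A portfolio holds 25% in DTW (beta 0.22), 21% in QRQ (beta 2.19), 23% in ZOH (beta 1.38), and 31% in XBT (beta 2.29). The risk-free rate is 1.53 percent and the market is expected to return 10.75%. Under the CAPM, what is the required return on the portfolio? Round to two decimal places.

β_P = Σ w_i β_i = 0.25×0.22 + 0.21×2.19 + 0.23×1.38 + 0.31×2.29 = 1.5422
MRP = 10.75% − 1.53% = 9.22%
E(R_P) = R_f + β_P × MRP = 1.53% + 1.5422 × 9.22% = 15.75%

15.75%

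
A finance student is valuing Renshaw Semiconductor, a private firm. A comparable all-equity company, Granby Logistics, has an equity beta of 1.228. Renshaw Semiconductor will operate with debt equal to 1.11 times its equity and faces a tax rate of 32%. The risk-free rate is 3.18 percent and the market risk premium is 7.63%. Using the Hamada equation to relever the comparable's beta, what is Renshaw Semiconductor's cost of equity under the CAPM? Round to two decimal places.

β_L = β_U × [1 + (1 − t)(D/E)] = 1.228 × [1 + (1 − 0.32) × 1.11]
    = 1.228 × [1 + 0.68 × 1.11] = 1.228 × 1.7548 = 2.1549
E(R) = R_f + β_L × MRP = 3.18% + 2.1549 × 7.63% = 19.62%

19.62%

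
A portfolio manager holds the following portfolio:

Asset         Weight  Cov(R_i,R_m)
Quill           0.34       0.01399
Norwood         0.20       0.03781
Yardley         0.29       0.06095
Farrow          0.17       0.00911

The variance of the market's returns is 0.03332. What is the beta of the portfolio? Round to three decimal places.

0.947

β_Quill = 0.01399 / 0.03332 = 0.4199
β_Norwood = 0.03781 / 0.03332 = 1.1348
β_Yardley = 0.06095 / 0.03332 = 1.8292
β_Farrow = 0.00911 / 0.03332 = 0.2734
β_P = Σ w_i β_i = 0.34×0.4199 + 0.20×1.1348 + 0.29×1.8292 + 0.17×0.2734 = 0.9467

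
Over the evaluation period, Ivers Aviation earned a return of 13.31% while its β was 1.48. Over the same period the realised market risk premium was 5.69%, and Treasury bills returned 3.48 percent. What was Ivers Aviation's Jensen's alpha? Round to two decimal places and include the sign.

CAPM benchmark = R_f + β(R_m − R_f) = 3.48% + 1.48 × 5.69% = 11.9012%
α = actual − benchmark = 13.31% − 11.9012% = +1.41%

+1.41%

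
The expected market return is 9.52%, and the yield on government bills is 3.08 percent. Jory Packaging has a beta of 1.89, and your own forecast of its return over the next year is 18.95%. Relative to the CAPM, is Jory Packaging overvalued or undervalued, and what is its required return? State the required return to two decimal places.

Undervalued; required return 15.25%

MRP = 9.52% − 3.08% = 6.44%
Required return = R_f + β·MRP = 3.08% + 1.89 × 6.44% = 15.25%
Forecast 18.95% > required 15.25% → the stock plots above the SML → undervalued.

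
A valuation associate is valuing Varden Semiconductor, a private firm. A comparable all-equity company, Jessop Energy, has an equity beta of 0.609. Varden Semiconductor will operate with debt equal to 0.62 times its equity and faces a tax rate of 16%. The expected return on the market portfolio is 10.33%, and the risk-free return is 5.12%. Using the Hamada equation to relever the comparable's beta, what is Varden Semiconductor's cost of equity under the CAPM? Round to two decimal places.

β_L = β_U × [1 + (1 − t)(D/E)] = 0.609 × [1 + (1 − 0.16) × 0.62]
    = 0.609 × [1 + 0.84 × 0.62] = 0.609 × 1.5208 = 0.9262
MRP = 10.33% − 5.12% = 5.21%
E(R) = R_f + β_L × MRP = 5.12% + 0.9262 × 5.21% = 9.95%

9.95%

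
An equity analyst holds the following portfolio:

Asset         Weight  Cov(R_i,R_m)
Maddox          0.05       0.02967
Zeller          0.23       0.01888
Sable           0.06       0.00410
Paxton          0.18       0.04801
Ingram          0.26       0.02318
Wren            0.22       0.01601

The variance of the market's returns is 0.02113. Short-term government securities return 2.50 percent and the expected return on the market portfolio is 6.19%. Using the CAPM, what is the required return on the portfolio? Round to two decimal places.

6.74%

β_Maddox = 0.02967 / 0.02113 = 1.4042
β_Zeller = 0.01888 / 0.02113 = 0.8935
β_Sable = 0.00410 / 0.02113 = 0.1940
β_Paxton = 0.04801 / 0.02113 = 2.2721
β_Ingram = 0.02318 / 0.02113 = 1.0970
β_Wren = 0.01601 / 0.02113 = 0.7577
β_P = Σ w_i β_i = 0.05×1.4042 + 0.23×0.8935 + 0.06×0.1940 + 0.18×2.2721 + 0.26×1.0970 + 0.22×0.7577 = 1.1482
MRP = 6.19% − 2.50% = 3.69%
E(R_P) = R_f + β_P × MRP = 2.50% + 1.1482 × 3.69% = 6.74%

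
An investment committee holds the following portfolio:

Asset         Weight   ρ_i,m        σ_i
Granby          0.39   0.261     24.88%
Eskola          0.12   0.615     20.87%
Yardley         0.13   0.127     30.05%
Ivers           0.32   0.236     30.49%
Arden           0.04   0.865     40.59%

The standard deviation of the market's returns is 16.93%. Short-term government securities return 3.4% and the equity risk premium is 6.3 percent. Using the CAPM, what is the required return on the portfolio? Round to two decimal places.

β_Granby = 0.261 × 24.88% / 16.93% = 0.3836
β_Eskola = 0.615 × 20.87% / 16.93% = 0.7581
β_Yardley = 0.127 × 30.05% / 16.93% = 0.2254
β_Ivers = 0.236 × 30.49% / 16.93% = 0.4250
β_Arden = 0.865 × 40.59% / 16.93% = 2.0739
β_P = Σ w_i β_i = 0.39×0.3836 + 0.12×0.7581 + 0.13×0.2254 + 0.32×0.4250 + 0.04×2.0739 = 0.4888
E(R_P) = R_f + β_P × MRP = 3.4% + 0.4888 × 6.3% = 6.48%

6.48%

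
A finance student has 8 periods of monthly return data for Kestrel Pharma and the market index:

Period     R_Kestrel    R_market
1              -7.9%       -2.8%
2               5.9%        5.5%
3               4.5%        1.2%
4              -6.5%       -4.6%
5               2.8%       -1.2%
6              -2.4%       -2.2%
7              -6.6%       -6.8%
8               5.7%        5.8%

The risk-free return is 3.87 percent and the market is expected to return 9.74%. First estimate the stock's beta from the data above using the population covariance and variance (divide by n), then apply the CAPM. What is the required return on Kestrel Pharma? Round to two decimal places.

10.69%

Mean R_i = (-7.9 + 5.9 + 4.5 − 6.5 + 2.8 − 2.4 − 6.6 + 5.7) / 8 = -0.5625%
Mean R_m = (-2.8 + 5.5 + 1.2 − 4.6 − 1.2 − 2.2 − 6.8 + 5.8) / 8 = -0.6375%
Σ(R_i − R̄_i)(R_m − R̄_m) = 166.8613  ⇒  Cov = 166.8613 / 8 = 20.8577
Σ(R_m − R̄_m)² = 143.5988  ⇒  Var(R_m) = 143.5988 / 8 = 17.9499
β = Cov / Var(R_m) = 20.8577 / 17.9499 = 1.1620
MRP = 9.74% − 3.87% = 5.87%
E(R) = R_f + β × MRP = 3.87% + 1.1620 × 5.87% = 10.69%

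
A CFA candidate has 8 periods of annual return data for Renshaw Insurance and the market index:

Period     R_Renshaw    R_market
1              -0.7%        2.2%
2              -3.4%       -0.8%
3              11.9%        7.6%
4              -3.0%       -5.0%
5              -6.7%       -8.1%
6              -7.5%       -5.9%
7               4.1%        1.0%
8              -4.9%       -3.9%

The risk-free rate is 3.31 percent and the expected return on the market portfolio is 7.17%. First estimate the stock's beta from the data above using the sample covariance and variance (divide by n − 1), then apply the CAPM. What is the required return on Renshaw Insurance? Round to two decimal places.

Mean R_i = (-0.7 − 3.4 + 11.9 − 3.0 − 6.7 − 7.5 + 4.1 − 4.9) / 8 = -1.2750%
Mean R_m = (2.2 − 0.8 + 7.6 − 5.0 − 8.1 − 5.9 + 1.0 − 3.9) / 8 = -1.6125%
Σ(R_i − R̄_i)(R_m − R̄_m) = 211.9025  ⇒  Cov = 211.9025 / 7 = 30.2718
Σ(R_m − R̄_m)² = 184.0688  ⇒  Var(R_m) = 184.0688 / 7 = 26.2955
β = Cov / Var(R_m) = 30.2718 / 26.2955 = 1.1512
MRP = 7.17% − 3.31% = 3.86%
E(R) = R_f + β × MRP = 3.31% + 1.1512 × 3.86% = 7.75%

7.75%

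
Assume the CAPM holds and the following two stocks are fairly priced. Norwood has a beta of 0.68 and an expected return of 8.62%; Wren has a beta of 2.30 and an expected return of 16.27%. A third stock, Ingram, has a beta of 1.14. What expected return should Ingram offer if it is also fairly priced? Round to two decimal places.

MRP (SML slope) = (16.27% − 8.62%) / (2.30 − 0.68) = 7.65% / 1.62 = 4.7222%
R_f (intercept) = 8.62% − 0.68 × 4.7222% = 5.4089%
E(R_Ingram) = R_f + β × MRP = 5.4089% + 1.14 × 4.7222% = 10.79%

10.79%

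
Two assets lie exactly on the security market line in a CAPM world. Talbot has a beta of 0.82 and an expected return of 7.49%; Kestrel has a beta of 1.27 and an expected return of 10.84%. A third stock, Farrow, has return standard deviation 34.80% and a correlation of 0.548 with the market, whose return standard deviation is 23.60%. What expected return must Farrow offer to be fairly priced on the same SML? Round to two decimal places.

MRP = (10.84% − 7.49%) / (1.27 − 0.82) = 7.4444%
R_f = 7.49% − 0.82 × 7.4444% = 1.3856%
β_Farrow = ρ·σ_i/σ_m = 0.548 × 34.80 / 23.60 = 0.8081
E(R_Farrow) = R_f + β × MRP = 1.3856% + 0.8081 × 7.4444% = 7.40%

7.40%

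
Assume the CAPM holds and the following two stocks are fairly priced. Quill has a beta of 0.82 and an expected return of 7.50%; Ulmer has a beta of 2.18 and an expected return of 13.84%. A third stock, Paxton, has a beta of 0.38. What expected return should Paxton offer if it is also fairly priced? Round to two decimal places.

MRP (SML slope) = (13.84% − 7.50%) / (2.18 − 0.82) = 6.34% / 1.36 = 4.6618%
R_f (intercept) = 7.50% − 0.82 × 4.6618% = 3.6773%
E(R_Paxton) = R_f + β × MRP = 3.6773% + 0.38 × 4.6618% = 5.45%

5.45%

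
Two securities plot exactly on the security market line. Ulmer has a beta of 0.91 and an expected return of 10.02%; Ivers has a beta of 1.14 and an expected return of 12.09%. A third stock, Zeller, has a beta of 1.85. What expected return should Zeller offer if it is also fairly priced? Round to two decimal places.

MRP (SML slope) = (12.09% − 10.02%) / (1.14 − 0.91) = 2.07% / 0.23 = 9.0000%
R_f (intercept) = 10.02% − 0.91 × 9.0000% = 1.8300%
E(R_Zeller) = R_f + β × MRP = 1.8300% + 1.85 × 9.0000% = 18.48%

18.48%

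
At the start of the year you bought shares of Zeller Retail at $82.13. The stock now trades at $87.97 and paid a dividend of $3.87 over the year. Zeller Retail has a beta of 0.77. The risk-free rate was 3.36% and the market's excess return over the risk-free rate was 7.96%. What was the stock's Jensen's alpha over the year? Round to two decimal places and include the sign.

+2.33%

Realised HPR = (P1 + D1 − P0) / P0 = (87.97 + 3.87 − 82.13) / 82.13 = 9.71 / 82.13 = 11.8227%
CAPM required = R_f + β·MRP = 3.36% + 0.77 × 7.96% = 9.4892%
α = realised − required = 11.8227% − 9.4892% = +2.33%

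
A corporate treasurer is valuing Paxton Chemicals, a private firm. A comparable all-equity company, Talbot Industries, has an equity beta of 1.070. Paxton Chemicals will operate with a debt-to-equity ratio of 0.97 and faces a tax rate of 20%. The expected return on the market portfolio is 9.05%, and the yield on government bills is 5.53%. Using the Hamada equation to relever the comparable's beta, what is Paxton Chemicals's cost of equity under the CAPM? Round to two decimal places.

β_L = β_U × [1 + (1 − t)(D/E)] = 1.070 × [1 + (1 − 0.20) × 0.97]
    = 1.070 × [1 + 0.80 × 0.97] = 1.070 × 1.7760 = 1.9003
MRP = 9.05% − 5.53% = 3.52%
E(R) = R_f + β_L × MRP = 5.53% + 1.9003 × 3.52% = 12.22%

12.22%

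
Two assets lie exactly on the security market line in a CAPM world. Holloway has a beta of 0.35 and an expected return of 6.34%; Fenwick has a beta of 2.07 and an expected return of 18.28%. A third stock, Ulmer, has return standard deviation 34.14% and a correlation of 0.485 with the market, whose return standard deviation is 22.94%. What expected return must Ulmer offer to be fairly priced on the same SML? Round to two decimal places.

8.92%

MRP = (18.28% − 6.34%) / (2.07 − 0.35) = 6.9419%
R_f = 6.34% − 0.35 × 6.9419% = 3.9103%
β_Ulmer = ρ·σ_i/σ_m = 0.485 × 34.14 / 22.94 = 0.7218
E(R_Ulmer) = R_f + β × MRP = 3.9103% + 0.7218 × 6.9419% = 8.92%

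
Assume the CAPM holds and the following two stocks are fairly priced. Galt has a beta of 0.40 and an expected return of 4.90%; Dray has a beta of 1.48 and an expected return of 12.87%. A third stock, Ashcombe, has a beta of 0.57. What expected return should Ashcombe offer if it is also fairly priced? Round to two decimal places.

MRP (SML slope) = (12.87% − 4.90%) / (1.48 − 0.40) = 7.97% / 1.08 = 7.3796%
R_f (intercept) = 4.90% − 0.40 × 7.3796% = 1.9482%
E(R_Ashcombe) = R_f + β × MRP = 1.9482% + 0.57 × 7.3796% = 6.15%

6.15%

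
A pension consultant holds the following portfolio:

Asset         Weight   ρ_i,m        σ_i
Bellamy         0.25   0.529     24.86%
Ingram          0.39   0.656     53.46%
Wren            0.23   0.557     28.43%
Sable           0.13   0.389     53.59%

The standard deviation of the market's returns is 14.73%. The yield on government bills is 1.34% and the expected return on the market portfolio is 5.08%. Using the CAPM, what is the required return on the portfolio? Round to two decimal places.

7.26%

β_Bellamy = 0.529 × 24.86% / 14.73% = 0.8928
β_Ingram = 0.656 × 53.46% / 14.73% = 2.3808
β_Wren = 0.557 × 28.43% / 14.73% = 1.0751
β_Sable = 0.389 × 53.59% / 14.73% = 1.4152
β_P = Σ w_i β_i = 0.25×0.8928 + 0.39×2.3808 + 0.23×1.0751 + 0.13×1.4152 = 1.5830
MRP = 5.08% − 1.34% = 3.74%
E(R_P) = R_f + β_P × MRP = 1.34% + 1.5830 × 3.74% = 7.26%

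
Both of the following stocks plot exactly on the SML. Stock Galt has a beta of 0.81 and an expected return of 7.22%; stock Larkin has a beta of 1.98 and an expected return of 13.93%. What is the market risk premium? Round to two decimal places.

5.74%

Both satisfy E(R) = R_f + β·MRP, so the slope of the SML is
MRP = (13.93% − 7.22%) / (1.98 − 0.81) = 6.71% / 1.17 = 5.7350%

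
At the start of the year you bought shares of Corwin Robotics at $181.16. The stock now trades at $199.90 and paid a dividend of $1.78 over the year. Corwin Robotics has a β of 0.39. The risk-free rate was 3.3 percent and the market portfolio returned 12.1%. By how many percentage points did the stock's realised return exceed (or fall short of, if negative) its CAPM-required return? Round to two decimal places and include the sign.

Realised HPR = (P1 + D1 − P0) / P0 = (199.90 + 1.78 − 181.16) / 181.16 = 20.52 / 181.16 = 11.3270%
MRP = 12.1% − 3.3% = 8.80%
CAPM required = R_f + β·MRP = 3.3% + 0.39 × 8.8% = 6.7320%
α = realised − required = 11.3270% − 6.7320% = +4.60%

+4.60%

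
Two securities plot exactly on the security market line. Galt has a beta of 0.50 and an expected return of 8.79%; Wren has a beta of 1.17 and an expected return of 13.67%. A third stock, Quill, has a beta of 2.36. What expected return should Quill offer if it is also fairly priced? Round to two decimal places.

22.34%

MRP (SML slope) = (13.67% − 8.79%) / (1.17 − 0.50) = 4.88% / 0.67 = 7.2836%
R_f (intercept) = 8.79% − 0.50 × 7.2836% = 5.1482%
E(R_Quill) = R_f + β × MRP = 5.1482% + 2.36 × 7.2836% = 22.34%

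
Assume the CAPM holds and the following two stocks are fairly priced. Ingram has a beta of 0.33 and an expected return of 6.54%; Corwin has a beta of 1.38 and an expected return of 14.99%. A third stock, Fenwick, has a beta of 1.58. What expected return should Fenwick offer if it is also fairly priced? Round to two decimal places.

16.60%

MRP (SML slope) = (14.99% − 6.54%) / (1.38 − 0.33) = 8.45% / 1.05 = 8.0476%
R_f (intercept) = 6.54% − 0.33 × 8.0476% = 3.8843%
E(R_Fenwick) = R_f + β × MRP = 3.8843% + 1.58 × 8.0476% = 16.60%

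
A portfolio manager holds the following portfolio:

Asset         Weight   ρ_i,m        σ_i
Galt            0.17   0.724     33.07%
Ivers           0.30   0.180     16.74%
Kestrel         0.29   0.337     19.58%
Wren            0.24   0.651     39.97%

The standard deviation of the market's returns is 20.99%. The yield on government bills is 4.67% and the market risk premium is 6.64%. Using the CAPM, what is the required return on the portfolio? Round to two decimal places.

β_Galt = 0.724 × 33.07% / 20.99% = 1.1407
β_Ivers = 0.180 × 16.74% / 20.99% = 0.1436
β_Kestrel = 0.337 × 19.58% / 20.99% = 0.3144
β_Wren = 0.651 × 39.97% / 20.99% = 1.2397
β_P = Σ w_i β_i = 0.17×1.1407 + 0.30×0.1436 + 0.29×0.3144 + 0.24×1.2397 = 0.6257
E(R_P) = R_f + β_P × MRP = 4.67% + 0.6257 × 6.64% = 8.82%

8.82%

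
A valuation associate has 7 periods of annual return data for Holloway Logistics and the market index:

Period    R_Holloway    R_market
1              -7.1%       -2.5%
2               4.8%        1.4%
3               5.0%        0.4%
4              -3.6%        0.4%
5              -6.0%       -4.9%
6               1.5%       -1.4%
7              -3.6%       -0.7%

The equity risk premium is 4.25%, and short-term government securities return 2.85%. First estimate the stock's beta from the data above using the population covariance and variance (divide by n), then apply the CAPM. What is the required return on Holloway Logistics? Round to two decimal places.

9.91%

Mean R_i = (-7.1 + 4.8 + 5.0 − 3.6 − 6.0 + 1.5 − 3.6) / 7 = -1.2857%
Mean R_m = (-2.5 + 1.4 + 0.4 + 0.4 − 4.9 − 1.4 − 0.7) / 7 = -1.0429%
Σ(R_i − R̄_i)(R_m − R̄_m) = 45.4643  ⇒  Cov = 45.4643 / 7 = 6.4949
Σ(R_m − R̄_m)² = 27.3771  ⇒  Var(R_m) = 27.3771 / 7 = 3.9110
β = Cov / Var(R_m) = 6.4949 / 3.9110 = 1.6607
E(R) = R_f + β × MRP = 2.85% + 1.6607 × 4.25% = 9.91%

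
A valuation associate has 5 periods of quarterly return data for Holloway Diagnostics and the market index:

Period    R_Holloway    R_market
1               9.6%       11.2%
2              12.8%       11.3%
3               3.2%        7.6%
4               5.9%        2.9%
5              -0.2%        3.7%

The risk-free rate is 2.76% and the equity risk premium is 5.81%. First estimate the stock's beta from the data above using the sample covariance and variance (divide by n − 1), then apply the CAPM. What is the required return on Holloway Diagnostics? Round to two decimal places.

8.52%

Mean R_i = (9.6 + 12.8 + 3.2 + 5.9 − 0.2) / 5 = 6.2600%
Mean R_m = (11.2 + 11.3 + 7.6 + 2.9 + 3.7) / 5 = 7.3400%
Σ(R_i − R̄_i)(R_m − R̄_m) = 63.1080  ⇒  Cov = 63.1080 / 4 = 15.7770
Σ(R_m − R̄_m)² = 63.6120  ⇒  Var(R_m) = 63.6120 / 4 = 15.9030
β = Cov / Var(R_m) = 15.7770 / 15.9030 = 0.9921
E(R) = R_f + β × MRP = 2.76% + 0.9921 × 5.81% = 8.52%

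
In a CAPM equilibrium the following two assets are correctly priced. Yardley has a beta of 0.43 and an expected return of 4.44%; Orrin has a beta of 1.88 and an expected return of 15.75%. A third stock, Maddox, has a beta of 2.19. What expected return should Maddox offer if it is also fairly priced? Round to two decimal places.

MRP (SML slope) = (15.75% − 4.44%) / (1.88 − 0.43) = 11.31% / 1.45 = 7.8000%
R_f (intercept) = 4.44% − 0.43 × 7.8000% = 1.0860%
E(R_Maddox) = R_f + β × MRP = 1.0860% + 2.19 × 7.8000% = 18.17%

18.17%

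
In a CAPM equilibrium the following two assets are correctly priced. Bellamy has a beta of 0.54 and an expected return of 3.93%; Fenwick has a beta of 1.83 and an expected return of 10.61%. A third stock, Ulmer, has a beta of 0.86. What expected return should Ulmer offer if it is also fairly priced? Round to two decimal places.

MRP (SML slope) = (10.61% − 3.93%) / (1.83 − 0.54) = 6.68% / 1.29 = 5.1783%
R_f (intercept) = 3.93% − 0.54 × 5.1783% = 1.1337%
E(R_Ulmer) = R_f + β × MRP = 1.1337% + 0.86 × 5.1783% = 5.59%

5.59%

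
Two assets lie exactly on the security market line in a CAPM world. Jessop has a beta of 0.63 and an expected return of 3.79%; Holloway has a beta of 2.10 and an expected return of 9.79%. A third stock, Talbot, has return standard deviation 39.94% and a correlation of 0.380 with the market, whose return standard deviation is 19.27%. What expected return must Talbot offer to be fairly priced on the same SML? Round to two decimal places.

MRP = (9.79% − 3.79%) / (2.10 − 0.63) = 4.0816%
R_f = 3.79% − 0.63 × 4.0816% = 1.2186%
β_Talbot = ρ·σ_i/σ_m = 0.380 × 39.94 / 19.27 = 0.7876
E(R_Talbot) = R_f + β × MRP = 1.2186% + 0.7876 × 4.0816% = 4.43%

4.43%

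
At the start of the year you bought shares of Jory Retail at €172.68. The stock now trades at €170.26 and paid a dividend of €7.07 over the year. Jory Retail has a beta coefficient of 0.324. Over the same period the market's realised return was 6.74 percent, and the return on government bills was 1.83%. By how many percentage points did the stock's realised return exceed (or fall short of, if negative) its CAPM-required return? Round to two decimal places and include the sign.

-0.73%

Realised HPR = (P1 + D1 − P0) / P0 = (170.26 + 7.07 − 172.68) / 172.68 = 4.65 / 172.68 = 2.6928%
MRP = 6.74% − 1.83% = 4.91%
CAPM required = R_f + β·MRP = 1.83% + 0.324 × 4.91% = 3.42084%
α = realised − required = 2.6928% − 3.42084% = -0.73%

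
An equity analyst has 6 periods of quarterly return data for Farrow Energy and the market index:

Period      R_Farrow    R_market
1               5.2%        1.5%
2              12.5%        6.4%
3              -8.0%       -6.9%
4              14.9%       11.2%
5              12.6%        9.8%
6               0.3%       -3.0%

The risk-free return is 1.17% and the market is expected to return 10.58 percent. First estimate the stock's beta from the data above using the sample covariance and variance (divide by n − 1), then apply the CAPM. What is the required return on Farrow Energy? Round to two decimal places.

12.47%

Mean R_i = (5.2 + 12.5 − 8.0 + 14.9 + 12.6 + 0.3) / 6 = 6.2500%
Mean R_m = (1.5 + 6.4 − 6.9 + 11.2 + 9.8 − 3.0) / 6 = 3.1667%
Σ(R_i − R̄_i)(R_m − R̄_m) = 313.7100  ⇒  Cov = 313.7100 / 5 = 62.7420
Σ(R_m − R̄_m)² = 261.1333  ⇒  Var(R_m) = 261.1333 / 5 = 52.2267
β = Cov / Var(R_m) = 62.7420 / 52.2267 = 1.2013
MRP = 10.58% − 1.17% = 9.41%
E(R) = R_f + β × MRP = 1.17% + 1.2013 × 9.41% = 12.47%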